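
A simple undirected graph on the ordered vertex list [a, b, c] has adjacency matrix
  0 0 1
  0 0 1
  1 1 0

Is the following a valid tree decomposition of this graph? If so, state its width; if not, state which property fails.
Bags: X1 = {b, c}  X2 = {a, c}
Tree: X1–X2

Yes; width 1.

Checking the three conditions: (i) the bags cover all of {a, b, c}; (ii) for each edge, some bag contains both endpoints; (iii) the bags containing any fixed vertex form a subtree. All hold, so the decomposition is valid with width 2 − 1 = 1.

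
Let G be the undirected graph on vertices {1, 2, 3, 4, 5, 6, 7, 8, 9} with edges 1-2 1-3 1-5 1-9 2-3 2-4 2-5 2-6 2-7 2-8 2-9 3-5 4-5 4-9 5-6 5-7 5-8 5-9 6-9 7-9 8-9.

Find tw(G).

3

A width-3 tree decomposition is:
Bags: B1 = {2, 5, 6, 9}  B2 = {1, 2, 5, 9}  B3 = {2, 5, 8, 9}  B4 = {2, 4, 5, 9}  B5 = {2, 5, 7, 9}  B6 = {1, 2, 3, 5}
Tree: B1–B2, B2–B3, B1–B4, B3–B5, B2–B6
Every bag has size at most 4, so the width is 4 − 1 = 3 and tw(G) ≤ 3. Conversely, {1, 2, 5, 9} is a clique of size 4, and the vertices of any clique must share a bag in every tree decomposition; so some bag has ≥ 4 vertices and tw(G) ≥ 3. The upper and lower bounds meet at 3, so that is the treewidth.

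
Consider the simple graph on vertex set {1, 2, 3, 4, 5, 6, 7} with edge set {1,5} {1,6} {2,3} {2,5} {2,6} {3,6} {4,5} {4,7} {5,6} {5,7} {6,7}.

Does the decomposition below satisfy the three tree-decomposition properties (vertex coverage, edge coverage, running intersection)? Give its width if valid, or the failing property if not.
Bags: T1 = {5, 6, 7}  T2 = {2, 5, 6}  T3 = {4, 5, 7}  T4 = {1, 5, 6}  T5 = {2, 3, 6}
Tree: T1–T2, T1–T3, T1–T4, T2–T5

Yes; width 2.

Every vertex of G appears in some bag (union = {1, 2, 3, 4, 5, 6, 7}); every edge is covered by a bag; and for each vertex v the set of bags containing v is connected in the bag tree. The decomposition is therefore valid. The largest bag has 3 vertices, so the width is 2.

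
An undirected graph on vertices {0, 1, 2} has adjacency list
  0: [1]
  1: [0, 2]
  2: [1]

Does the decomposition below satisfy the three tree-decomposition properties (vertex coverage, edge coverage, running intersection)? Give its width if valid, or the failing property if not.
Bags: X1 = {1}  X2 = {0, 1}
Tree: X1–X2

A tree decomposition must satisfy three properties: every vertex lies in some bag; for every edge, both endpoints lie together in some bag; and for every vertex, the bags containing it form a connected subtree. Here vertex 2 appears in no bag, so the decomposition is invalid.

No — vertex 2 appears in no bag.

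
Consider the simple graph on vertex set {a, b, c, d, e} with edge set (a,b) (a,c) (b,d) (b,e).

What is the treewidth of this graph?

A width-1 tree decomposition is:
Bags: B1 = {b, e}  B2 = {a, b}  B3 = {b, d}  B4 = {a, c}
Tree: B1–B2, B2–B3, B2–B4
The largest bag has 2 vertices, giving width 1; this decomposition certifies tw(G) ≤ 1. Since G has at least one edge (e.g. b–e), it is not an edgeless graph, so tw(G) ≥ 1. The upper and lower bounds meet at 1, so that is the treewidth.

1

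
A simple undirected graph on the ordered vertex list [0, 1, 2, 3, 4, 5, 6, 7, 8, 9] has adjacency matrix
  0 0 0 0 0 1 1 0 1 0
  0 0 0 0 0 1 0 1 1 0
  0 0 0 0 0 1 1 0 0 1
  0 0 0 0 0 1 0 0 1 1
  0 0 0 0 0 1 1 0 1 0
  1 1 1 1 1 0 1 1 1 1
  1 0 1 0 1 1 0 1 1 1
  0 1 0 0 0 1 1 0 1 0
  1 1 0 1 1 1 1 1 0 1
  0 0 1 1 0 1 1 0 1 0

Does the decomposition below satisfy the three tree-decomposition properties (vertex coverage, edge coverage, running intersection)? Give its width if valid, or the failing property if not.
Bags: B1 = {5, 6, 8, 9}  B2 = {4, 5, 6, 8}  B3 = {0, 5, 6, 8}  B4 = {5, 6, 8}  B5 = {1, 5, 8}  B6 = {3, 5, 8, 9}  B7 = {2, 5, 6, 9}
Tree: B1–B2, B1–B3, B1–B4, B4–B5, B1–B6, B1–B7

A tree decomposition must satisfy three properties: every vertex lies in some bag; for every edge, both endpoints lie together in some bag; and for every vertex, the bags containing it form a connected subtree. Here vertex 7 appears in no bag, so the decomposition is invalid.

No — vertex 7 appears in no bag.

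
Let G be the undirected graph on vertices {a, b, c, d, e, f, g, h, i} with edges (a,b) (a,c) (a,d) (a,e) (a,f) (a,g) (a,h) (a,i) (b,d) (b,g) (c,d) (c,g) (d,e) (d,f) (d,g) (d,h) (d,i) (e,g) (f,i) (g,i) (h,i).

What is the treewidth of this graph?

A width-3 tree decomposition is:
Bags: B1 = {a, d, f, i}  B2 = {a, d, g, i}  B3 = {a, d, e, g}  B4 = {a, d, h, i}  B5 = {a, c, d, g}  B6 = {a, b, d, g}
Tree: B1–B2, B2–B3, B2–B4, B3–B5, B2–B6
Every bag has size at most 4, so the width is 4 − 1 = 3 and tw(G) ≤ 3. On the other hand G contains the 4-clique {a, d, e, g}. A clique must lie in a single bag of any decomposition, so no decomposition can have width below 3. The upper and lower bounds meet at 3, so that is the treewidth.

3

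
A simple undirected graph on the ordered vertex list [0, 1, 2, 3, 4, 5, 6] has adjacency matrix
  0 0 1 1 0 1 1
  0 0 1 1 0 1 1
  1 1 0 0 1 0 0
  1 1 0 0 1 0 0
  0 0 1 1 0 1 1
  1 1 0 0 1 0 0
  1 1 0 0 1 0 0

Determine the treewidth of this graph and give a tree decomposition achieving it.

Treewidth 3.
Bags: B1 = {0, 1, 2, 4}  B2 = {0, 1, 3, 4}  B3 = {0, 1, 4, 5}  B4 = {0, 1, 4, 6}
Tree: B1–B2, B2–B3, B3–B4

Every bag has size at most 4, so the width is 4 − 1 = 3 and tw(G) ≤ 3. For the lower bound: the 4 vertex sets {1,2}, {3,4}, {0}, {5} are disjoint, each induces a connected subgraph, and every pair is joined by at least one edge of G. Contracting each set to a single vertex therefore yields K_{4} as a minor, and since treewidth is minor-monotone, tw(G) ≥ tw(K_{4}) = 3. The upper and lower bounds meet at 3, so that is the treewidth.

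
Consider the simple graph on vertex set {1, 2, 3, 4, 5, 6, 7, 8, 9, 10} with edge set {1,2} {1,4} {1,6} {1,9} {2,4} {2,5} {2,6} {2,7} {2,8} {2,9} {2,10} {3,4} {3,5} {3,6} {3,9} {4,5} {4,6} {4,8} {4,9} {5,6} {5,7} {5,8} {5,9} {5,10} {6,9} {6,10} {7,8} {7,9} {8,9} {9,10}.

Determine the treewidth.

4

A width-4 tree decomposition is:
Bags: B1 = {3, 4, 5, 6, 9}  B2 = {2, 4, 5, 6, 9}  B3 = {2, 4, 5, 8, 9}  B4 = {1, 2, 4, 6, 9}  B5 = {2, 5, 6, 9, 10}  B6 = {2, 5, 7, 8, 9}
Tree: B1–B2, B2–B3, B2–B4, B2–B5, B3–B6
The largest bag has 5 vertices, giving width 4; this decomposition certifies tw(G) ≤ 4. For the lower bound, the 5 vertices {1, 2, 4, 6, 9} are pairwise adjacent, and any tree decomposition puts a clique entirely inside one bag — forcing width ≥ 4. Combining the bounds, tw(G) = 4.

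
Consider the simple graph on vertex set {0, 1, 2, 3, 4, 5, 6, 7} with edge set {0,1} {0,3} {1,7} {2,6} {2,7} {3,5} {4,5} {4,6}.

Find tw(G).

A width-2 tree decomposition is:
Bags: B1 = {1, 2, 7}  B2 = {0, 1, 2}  B3 = {0, 2, 3}  B4 = {2, 3, 5}  B5 = {2, 4, 5}  B6 = {2, 4, 6}
Tree: B1–B2, B2–B3, B3–B4, B4–B5, B5–B6
Every bag has size at most 3, so the width is 3 − 1 = 2 and tw(G) ≤ 2. For the lower bound, G contains the cycle 2–7–1–0–3–5–4–6–2, so G is not a forest; only forests have treewidth ≤ 1, hence tw(G) ≥ 2. The upper and lower bounds meet at 2, so that is the treewidth.

2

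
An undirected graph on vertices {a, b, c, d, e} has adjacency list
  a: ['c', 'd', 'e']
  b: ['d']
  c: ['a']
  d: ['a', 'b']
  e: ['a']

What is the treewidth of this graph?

1

A width-1 tree decomposition is:
Bags: B1 = {a, e}  B2 = {a, c}  B3 = {a, d}  B4 = {b, d}
Tree: B1–B2, B2–B3, B3–B4
The largest bag has 2 vertices, giving width 1; this decomposition certifies tw(G) ≤ 1. G has an edge, so its treewidth is at least 1. Therefore the treewidth is 1.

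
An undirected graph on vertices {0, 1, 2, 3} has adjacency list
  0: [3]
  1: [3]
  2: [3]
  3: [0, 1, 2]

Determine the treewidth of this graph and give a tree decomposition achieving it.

Treewidth 1.
One such decomposition:
Bags: B1 = {2, 3}  B2 = {0, 3}  B3 = {1, 3}
Tree: B1–B2, B2–B3

The largest bag has 2 vertices, giving width 1; this decomposition certifies tw(G) ≤ 1. Since G has at least one edge (e.g. 2–3), it is not an edgeless graph, so tw(G) ≥ 1. Therefore the treewidth is 1.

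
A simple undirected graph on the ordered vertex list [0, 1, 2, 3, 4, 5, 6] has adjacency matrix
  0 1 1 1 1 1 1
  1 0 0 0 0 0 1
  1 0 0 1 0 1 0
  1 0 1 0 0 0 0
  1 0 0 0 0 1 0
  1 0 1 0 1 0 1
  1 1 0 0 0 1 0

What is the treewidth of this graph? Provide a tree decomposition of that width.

Every bag has size at most 3, so the width is 3 − 1 = 2 and tw(G) ≤ 2. Conversely, {0, 1, 6} is a clique of size 3, and the vertices of any clique must share a bag in every tree decomposition; so some bag has ≥ 3 vertices and tw(G) ≥ 2. Hence tw(G) = 2 exactly.

Treewidth 2.
One optimal decomposition is:
Bags: B1 = {0, 2, 5}  B2 = {0, 5, 6}  B3 = {0, 4, 5}  B4 = {0, 2, 3}  B5 = {0, 1, 6}
Tree: B1–B2, B1–B3, B1–B4, B2–B5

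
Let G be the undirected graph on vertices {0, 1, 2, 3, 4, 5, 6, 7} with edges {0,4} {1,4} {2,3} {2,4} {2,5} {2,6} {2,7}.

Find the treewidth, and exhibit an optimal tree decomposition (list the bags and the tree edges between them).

Treewidth 1.
One optimal decomposition is:
Bags: B1 = {2, 4}  B2 = {2, 7}  B3 = {2, 5}  B4 = {2, 3}  B5 = {2, 6}  B6 = {0, 4}  B7 = {1, 4}
Tree: B1–B2, B1–B3, B1–B4, B1–B5, B1–B6, B6–B7

Every bag has size at most 2, so the width is 2 − 1 = 1 and tw(G) ≤ 1. Since G has at least one edge (e.g. 2–4), it is not an edgeless graph, so tw(G) ≥ 1. Therefore the treewidth is 1.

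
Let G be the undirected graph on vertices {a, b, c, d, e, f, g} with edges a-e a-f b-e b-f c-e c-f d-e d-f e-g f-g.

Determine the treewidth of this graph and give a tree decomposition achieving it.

Treewidth 2.
One optimal decomposition is:
Bags: B1 = {e, f, g}  B2 = {a, e, f}  B3 = {c, e, f}  B4 = {d, e, f}  B5 = {b, e, f}
Tree: B1–B2, B2–B3, B3–B4, B4–B5

The largest bag has 3 vertices, giving width 2; this decomposition certifies tw(G) ≤ 2. The edges e–g–f–a–e form a cycle, so G is not a tree and its treewidth is at least 2. Hence tw(G) = 2 exactly.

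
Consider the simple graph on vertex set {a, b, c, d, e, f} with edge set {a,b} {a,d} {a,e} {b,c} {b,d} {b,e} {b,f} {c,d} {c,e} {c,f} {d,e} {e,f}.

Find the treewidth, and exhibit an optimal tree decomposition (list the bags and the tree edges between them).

Each bag holds 4 vertices, so the decomposition has width 3, which upper-bounds the treewidth. For the lower bound, the 4 vertices {b, c, d, e} are pairwise adjacent, and any tree decomposition puts a clique entirely inside one bag — forcing width ≥ 3. Combining the bounds, tw(G) = 3.

Treewidth 3.
One such decomposition:
Bags: B1 = {a, b, d, e}  B2 = {b, c, d, e}  B3 = {b, c, e, f}
Tree: B1–B2, B2–B3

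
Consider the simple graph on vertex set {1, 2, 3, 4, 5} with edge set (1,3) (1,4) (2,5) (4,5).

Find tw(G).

1

A width-1 tree decomposition is:
Bags: B1 = {1, 3}  B2 = {1, 4}  B3 = {4, 5}  B4 = {2, 5}
Tree: B1–B2, B2–B3, B3–B4
Each bag holds 2 vertices, so the decomposition has width 1, which upper-bounds the treewidth. Any graph with an edge has treewidth ≥ 1, and G has the edge 3–1. Hence tw(G) = 1 exactly.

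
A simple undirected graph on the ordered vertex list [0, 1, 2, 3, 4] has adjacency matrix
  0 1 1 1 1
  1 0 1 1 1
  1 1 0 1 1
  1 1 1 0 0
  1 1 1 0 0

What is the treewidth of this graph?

3

A width-3 tree decomposition is:
Bags: B1 = {0, 1, 2, 4}  B2 = {0, 1, 2, 3}
Tree: B1–B2
The largest bag has 4 vertices, giving width 3; this decomposition certifies tw(G) ≤ 3. On the other hand G contains the 4-clique {0, 1, 2, 3}. A clique must lie in a single bag of any decomposition, so no decomposition can have width below 3. The upper and lower bounds meet at 3, so that is the treewidth.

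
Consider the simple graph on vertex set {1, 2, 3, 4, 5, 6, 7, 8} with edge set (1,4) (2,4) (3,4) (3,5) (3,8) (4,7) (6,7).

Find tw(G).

1

A width-1 tree decomposition is:
Bags: B1 = {3, 4}  B2 = {3, 8}  B3 = {4, 7}  B4 = {6, 7}  B5 = {1, 4}  B6 = {3, 5}  B7 = {2, 4}
Tree: B1–B2, B1–B3, B3–B4, B3–B5, B1–B6, B1–B7
The largest bag has 2 vertices, giving width 1; this decomposition certifies tw(G) ≤ 1. G has an edge, so its treewidth is at least 1. Combining the bounds, tw(G) = 1.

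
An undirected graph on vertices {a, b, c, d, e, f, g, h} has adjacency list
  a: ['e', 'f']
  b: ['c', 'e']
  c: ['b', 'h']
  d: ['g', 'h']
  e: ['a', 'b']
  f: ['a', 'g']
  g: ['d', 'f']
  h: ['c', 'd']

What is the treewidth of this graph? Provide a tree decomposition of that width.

Treewidth 2.
One optimal decomposition is:
Bags: B1 = {a, f, g}  B2 = {a, e, g}  B3 = {b, e, g}  B4 = {b, c, g}  B5 = {c, g, h}  B6 = {d, g, h}
Tree: B1–B2, B2–B3, B3–B4, B4–B5, B5–B6

The largest bag has 3 vertices, giving width 2; this decomposition certifies tw(G) ≤ 2. Since g–f–a–e–b–c–h–d–g is a cycle in G, G is not acyclic. Forests are exactly the graphs of treewidth ≤ 1, so tw(G) ≥ 2. Hence tw(G) = 2 exactly.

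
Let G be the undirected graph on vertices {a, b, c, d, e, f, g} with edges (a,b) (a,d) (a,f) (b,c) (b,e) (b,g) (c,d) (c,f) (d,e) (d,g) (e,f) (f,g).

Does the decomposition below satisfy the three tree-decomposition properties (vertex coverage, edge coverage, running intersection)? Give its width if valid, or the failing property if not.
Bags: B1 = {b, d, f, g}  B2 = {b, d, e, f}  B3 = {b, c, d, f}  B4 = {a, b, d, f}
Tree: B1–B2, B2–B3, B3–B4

Vertex coverage: the bags together contain {a, b, c, d, e, f, g}, the full vertex set. Edge coverage: each edge of G has both endpoints in at least one bag. Running intersection: for every vertex, the bags containing it form a connected subtree. All three properties hold, so this is a valid tree decomposition of width max|bag| − 1 = 3, and hence tw(G) ≤ 3.

Yes; width 3.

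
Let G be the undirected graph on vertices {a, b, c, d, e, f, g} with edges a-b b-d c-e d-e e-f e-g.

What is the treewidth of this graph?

1

A width-1 tree decomposition is:
Bags: B1 = {e, f}  B2 = {e, g}  B3 = {d, e}  B4 = {b, d}  B5 = {c, e}  B6 = {a, b}
Tree: B1–B2, B2–B3, B3–B4, B1–B5, B4–B6
Each bag holds 2 vertices, so the decomposition has width 1, which upper-bounds the treewidth. Since G has at least one edge (e.g. e–f), it is not an edgeless graph, so tw(G) ≥ 1. Therefore the treewidth is 1.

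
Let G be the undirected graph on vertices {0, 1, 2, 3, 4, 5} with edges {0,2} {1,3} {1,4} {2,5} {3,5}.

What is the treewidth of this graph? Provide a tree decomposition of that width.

Treewidth 1.
One optimal decomposition is:
Bags: B1 = {1, 4}  B2 = {1, 3}  B3 = {3, 5}  B4 = {2, 5}  B5 = {0, 2}
Tree: B1–B2, B2–B3, B3–B4, B4–B5

The largest bag has 2 vertices, giving width 1; this decomposition certifies tw(G) ≤ 1. Since G has at least one edge (e.g. 4–1), it is not an edgeless graph, so tw(G) ≥ 1. The upper and lower bounds meet at 1, so that is the treewidth.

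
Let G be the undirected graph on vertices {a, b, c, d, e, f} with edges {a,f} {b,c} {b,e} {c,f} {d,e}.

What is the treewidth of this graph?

1

A width-1 tree decomposition is:
Bags: B1 = {d, e}  B2 = {b, e}  B3 = {b, c}  B4 = {c, f}  B5 = {a, f}
Tree: B1–B2, B2–B3, B3–B4, B4–B5
The largest bag has 2 vertices, giving width 1; this decomposition certifies tw(G) ≤ 1. Since G has at least one edge (e.g. d–e), it is not an edgeless graph, so tw(G) ≥ 1. Therefore the treewidth is 1.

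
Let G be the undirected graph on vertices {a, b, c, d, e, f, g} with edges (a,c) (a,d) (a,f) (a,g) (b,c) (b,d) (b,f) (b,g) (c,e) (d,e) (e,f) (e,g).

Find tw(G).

A width-3 tree decomposition is:
Bags: B1 = {a, b, d, e}  B2 = {a, b, e, g}  B3 = {a, b, e, f}  B4 = {a, b, c, e}
Tree: B1–B2, B2–B3, B3–B4
Every bag has size at most 4, so the width is 4 − 1 = 3 and tw(G) ≤ 3. For the lower bound: the 4 vertex sets {d,e}, {a,g}, {b}, {f} are disjoint, each induces a connected subgraph, and every pair is joined by at least one edge of G. Contracting each set to a single vertex therefore yields K_{4} as a minor, and since treewidth is minor-monotone, tw(G) ≥ tw(K_{4}) = 3. Combining the bounds, tw(G) = 3.

3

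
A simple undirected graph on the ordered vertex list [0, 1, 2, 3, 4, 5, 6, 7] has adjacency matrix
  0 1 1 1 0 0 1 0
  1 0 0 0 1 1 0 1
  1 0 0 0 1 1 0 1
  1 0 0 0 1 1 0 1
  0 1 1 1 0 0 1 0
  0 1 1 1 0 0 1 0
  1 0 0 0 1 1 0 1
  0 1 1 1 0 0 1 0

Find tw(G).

4

A width-4 tree decomposition is:
Bags: B1 = {1, 2, 3, 6, 7}  B2 = {1, 2, 3, 4, 6}  B3 = {0, 1, 2, 3, 6}  B4 = {1, 2, 3, 5, 6}
Tree: B1–B2, B2–B3, B3–B4
The largest bag has 5 vertices, giving width 4; this decomposition certifies tw(G) ≤ 4. For the lower bound: the 5 vertex sets {1,7}, {2,4}, {0,3}, {6}, {5} are disjoint, each induces a connected subgraph, and every pair is joined by at least one edge of G. Contracting each set to a single vertex therefore yields K_{5} as a minor, and since treewidth is minor-monotone, tw(G) ≥ tw(K_{5}) = 4. Combining the bounds, tw(G) = 4.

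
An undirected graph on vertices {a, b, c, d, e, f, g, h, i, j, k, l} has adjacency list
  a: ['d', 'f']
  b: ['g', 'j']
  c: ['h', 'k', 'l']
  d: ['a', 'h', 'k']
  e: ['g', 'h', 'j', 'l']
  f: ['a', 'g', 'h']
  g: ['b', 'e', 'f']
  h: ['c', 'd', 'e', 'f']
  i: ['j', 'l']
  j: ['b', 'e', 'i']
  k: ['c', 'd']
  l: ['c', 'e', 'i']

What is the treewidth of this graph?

A width-3 tree decomposition is:
Bags: B1 = {b, g, i, j}  B2 = {e, g, i, j}  B3 = {e, g, i, l}  B4 = {e, f, g, l}  B5 = {e, f, h, l}  B6 = {c, f, h, l}  B7 = {a, c, f, h}  B8 = {a, c, d, h}  B9 = {a, c, d, k}
Tree: B1–B2, B2–B3, B3–B4, B4–B5, B5–B6, B6–B7, B7–B8, B8–B9
The largest bag has 4 vertices, giving width 3; this decomposition certifies tw(G) ≤ 3. For the lower bound: the 4 vertex sets {b,i,j}, {g}, {e}, {c,f,h,l} are disjoint, each induces a connected subgraph, and every pair is joined by at least one edge of G. Contracting each set to a single vertex therefore yields K_{4} as a minor, and since treewidth is minor-monotone, tw(G) ≥ tw(K_{4}) = 3. The upper and lower bounds meet at 3, so that is the treewidth.

3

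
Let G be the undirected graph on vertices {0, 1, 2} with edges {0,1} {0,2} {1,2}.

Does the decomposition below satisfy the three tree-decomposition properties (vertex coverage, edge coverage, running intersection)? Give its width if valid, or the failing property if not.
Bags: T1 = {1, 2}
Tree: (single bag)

No — vertex 0 appears in no bag.

A tree decomposition must satisfy three properties: every vertex lies in some bag; for every edge, both endpoints lie together in some bag; and for every vertex, the bags containing it form a connected subtree. Here vertex 0 appears in no bag, so the decomposition is invalid.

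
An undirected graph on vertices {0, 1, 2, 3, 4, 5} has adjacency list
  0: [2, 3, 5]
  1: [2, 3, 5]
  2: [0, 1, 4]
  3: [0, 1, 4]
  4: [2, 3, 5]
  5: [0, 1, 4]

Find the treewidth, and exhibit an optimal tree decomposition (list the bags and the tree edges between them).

Every bag has size at most 4, so the width is 4 − 1 = 3 and tw(G) ≤ 3. For the lower bound: the 4 vertex sets {2,4}, {0,5}, {1}, {3} are disjoint, each induces a connected subgraph, and every pair is joined by at least one edge of G. Contracting each set to a single vertex therefore yields K_{4} as a minor, and since treewidth is minor-monotone, tw(G) ≥ tw(K_{4}) = 3. The upper and lower bounds meet at 3, so that is the treewidth.

Treewidth 3.
Bags: B1 = {0, 1, 2, 4}  B2 = {0, 1, 4, 5}  B3 = {0, 1, 3, 4}
Tree: B1–B2, B2–B3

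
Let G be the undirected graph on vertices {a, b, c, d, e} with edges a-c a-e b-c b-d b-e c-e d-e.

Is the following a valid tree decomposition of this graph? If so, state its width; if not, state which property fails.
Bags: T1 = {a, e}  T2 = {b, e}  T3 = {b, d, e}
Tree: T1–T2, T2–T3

No — vertex c appears in no bag.

A tree decomposition must satisfy three properties: every vertex lies in some bag; for every edge, both endpoints lie together in some bag; and for every vertex, the bags containing it form a connected subtree. Here vertex c appears in no bag, so the decomposition is invalid.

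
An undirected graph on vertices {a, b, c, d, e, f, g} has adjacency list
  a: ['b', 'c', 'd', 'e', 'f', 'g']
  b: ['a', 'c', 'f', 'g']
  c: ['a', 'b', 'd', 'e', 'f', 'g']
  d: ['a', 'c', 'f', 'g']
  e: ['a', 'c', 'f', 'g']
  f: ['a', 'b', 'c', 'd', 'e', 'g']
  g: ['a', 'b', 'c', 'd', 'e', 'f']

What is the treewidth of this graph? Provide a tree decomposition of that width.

Each bag holds 5 vertices, so the decomposition has width 4, which upper-bounds the treewidth. On the other hand G contains the 5-clique {a, c, d, f, g}. A clique must lie in a single bag of any decomposition, so no decomposition can have width below 4. Therefore the treewidth is 4.

Treewidth 4.
One such decomposition:
Bags: B1 = {a, c, e, f, g}  B2 = {a, c, d, f, g}  B3 = {a, b, c, f, g}
Tree: B1–B2, B1–B3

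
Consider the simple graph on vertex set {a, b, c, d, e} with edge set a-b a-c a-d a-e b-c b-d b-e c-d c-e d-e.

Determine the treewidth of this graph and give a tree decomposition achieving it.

A single bag containing all 5 vertices is trivially a valid decomposition of width 4. For the lower bound, the 5 vertices {a, b, c, d, e} are pairwise adjacent, and any tree decomposition puts a clique entirely inside one bag — forcing width ≥ 4. The upper and lower bounds meet at 4, so that is the treewidth.

Treewidth 4.
One such decomposition:
Bags: B1 = {a, b, c, d, e}
Tree: (single bag)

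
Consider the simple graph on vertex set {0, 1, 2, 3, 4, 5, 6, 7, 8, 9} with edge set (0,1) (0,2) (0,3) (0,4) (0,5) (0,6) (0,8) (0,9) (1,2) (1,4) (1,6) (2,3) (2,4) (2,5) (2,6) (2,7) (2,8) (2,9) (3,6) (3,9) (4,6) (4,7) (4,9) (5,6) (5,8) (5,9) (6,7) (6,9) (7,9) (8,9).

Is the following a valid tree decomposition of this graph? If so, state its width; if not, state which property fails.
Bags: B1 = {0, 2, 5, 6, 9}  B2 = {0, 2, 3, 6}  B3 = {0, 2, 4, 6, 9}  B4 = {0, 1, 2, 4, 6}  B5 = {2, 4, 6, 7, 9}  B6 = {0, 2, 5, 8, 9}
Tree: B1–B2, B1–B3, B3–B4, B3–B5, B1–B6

A tree decomposition must satisfy three properties: every vertex lies in some bag; for every edge, both endpoints lie together in some bag; and for every vertex, the bags containing it form a connected subtree. Here edge (9,3) lies in no bag, so the decomposition is invalid.

No — edge (9,3) lies in no bag.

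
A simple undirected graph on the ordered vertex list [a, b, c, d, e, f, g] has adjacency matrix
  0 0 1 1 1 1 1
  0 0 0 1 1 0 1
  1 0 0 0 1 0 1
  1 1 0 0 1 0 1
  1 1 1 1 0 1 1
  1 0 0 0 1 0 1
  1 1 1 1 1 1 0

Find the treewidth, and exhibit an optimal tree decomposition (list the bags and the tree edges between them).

Treewidth 3.
One optimal decomposition is:
Bags: B1 = {a, c, e, g}  B2 = {a, d, e, g}  B3 = {b, d, e, g}  B4 = {a, e, f, g}
Tree: B1–B2, B2–B3, B1–B4

The largest bag has 4 vertices, giving width 3; this decomposition certifies tw(G) ≤ 3. On the other hand G contains the 4-clique {a, d, e, g}. A clique must lie in a single bag of any decomposition, so no decomposition can have width below 3. Combining the bounds, tw(G) = 3.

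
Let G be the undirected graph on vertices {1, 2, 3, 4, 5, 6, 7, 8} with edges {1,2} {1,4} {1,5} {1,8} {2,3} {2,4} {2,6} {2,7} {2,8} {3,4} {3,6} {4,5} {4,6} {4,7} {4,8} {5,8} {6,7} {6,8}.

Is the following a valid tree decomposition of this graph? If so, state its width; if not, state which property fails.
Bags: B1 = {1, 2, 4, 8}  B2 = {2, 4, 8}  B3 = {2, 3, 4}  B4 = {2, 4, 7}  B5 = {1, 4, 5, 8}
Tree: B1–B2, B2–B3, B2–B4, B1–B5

No — vertex 6 appears in no bag.

A tree decomposition must satisfy three properties: every vertex lies in some bag; for every edge, both endpoints lie together in some bag; and for every vertex, the bags containing it form a connected subtree. Here vertex 6 appears in no bag, so the decomposition is invalid.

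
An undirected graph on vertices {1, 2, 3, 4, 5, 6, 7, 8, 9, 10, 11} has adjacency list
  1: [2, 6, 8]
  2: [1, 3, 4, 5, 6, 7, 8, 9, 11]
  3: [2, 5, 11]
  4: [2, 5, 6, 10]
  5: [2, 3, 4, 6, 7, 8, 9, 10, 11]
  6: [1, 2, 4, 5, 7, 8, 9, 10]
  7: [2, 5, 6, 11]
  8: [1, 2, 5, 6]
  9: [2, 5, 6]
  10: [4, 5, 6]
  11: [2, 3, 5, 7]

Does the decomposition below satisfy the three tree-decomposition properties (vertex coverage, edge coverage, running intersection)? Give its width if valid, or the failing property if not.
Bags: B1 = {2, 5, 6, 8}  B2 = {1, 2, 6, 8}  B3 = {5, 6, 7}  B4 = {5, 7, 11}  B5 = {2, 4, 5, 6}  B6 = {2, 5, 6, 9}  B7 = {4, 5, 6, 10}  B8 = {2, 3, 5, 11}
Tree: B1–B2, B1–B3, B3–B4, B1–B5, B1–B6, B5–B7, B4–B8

No — edge (2,7) lies in no bag.

A tree decomposition must satisfy three properties: every vertex lies in some bag; for every edge, both endpoints lie together in some bag; and for every vertex, the bags containing it form a connected subtree. Here edge (2,7) lies in no bag, so the decomposition is invalid.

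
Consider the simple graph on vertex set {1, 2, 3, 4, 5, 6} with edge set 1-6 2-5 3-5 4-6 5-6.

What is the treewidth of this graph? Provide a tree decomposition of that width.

Treewidth 1.
Bags: B1 = {5, 6}  B2 = {3, 5}  B3 = {4, 6}  B4 = {1, 6}  B5 = {2, 5}
Tree: B1–B2, B1–B3, B3–B4, B2–B5

Every bag has size at most 2, so the width is 2 − 1 = 1 and tw(G) ≤ 1. G has an edge, so its treewidth is at least 1. Therefore the treewidth is 1.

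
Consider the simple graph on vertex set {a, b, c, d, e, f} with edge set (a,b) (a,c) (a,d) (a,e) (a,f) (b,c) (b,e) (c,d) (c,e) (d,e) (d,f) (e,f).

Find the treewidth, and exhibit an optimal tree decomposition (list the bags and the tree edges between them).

Each bag holds 4 vertices, so the decomposition has width 3, which upper-bounds the treewidth. For the lower bound, the 4 vertices {a, c, d, e} are pairwise adjacent, and any tree decomposition puts a clique entirely inside one bag — forcing width ≥ 3. Therefore the treewidth is 3.

Treewidth 3.
One such decomposition:
Bags: B1 = {a, d, e, f}  B2 = {a, c, d, e}  B3 = {a, b, c, e}
Tree: B1–B2, B2–B3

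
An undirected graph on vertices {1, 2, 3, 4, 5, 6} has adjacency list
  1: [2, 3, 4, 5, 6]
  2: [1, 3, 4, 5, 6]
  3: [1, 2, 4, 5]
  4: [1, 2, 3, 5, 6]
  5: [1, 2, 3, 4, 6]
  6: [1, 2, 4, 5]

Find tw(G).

4

A width-4 tree decomposition is:
Bags: B1 = {1, 2, 3, 4, 5}  B2 = {1, 2, 4, 5, 6}
Tree: B1–B2
Every bag has size at most 5, so the width is 5 − 1 = 4 and tw(G) ≤ 4. Conversely, {1, 2, 3, 4, 5} is a clique of size 5, and the vertices of any clique must share a bag in every tree decomposition; so some bag has ≥ 5 vertices and tw(G) ≥ 4. The upper and lower bounds meet at 4, so that is the treewidth.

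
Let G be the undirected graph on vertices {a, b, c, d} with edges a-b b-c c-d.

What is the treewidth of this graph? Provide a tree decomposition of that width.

Treewidth 1.
One optimal decomposition is:
Bags: B1 = {a, b}  B2 = {b, c}  B3 = {c, d}
Tree: B1–B2, B2–B3

Each bag holds 2 vertices, so the decomposition has width 1, which upper-bounds the treewidth. Since G has at least one edge (e.g. a–b), it is not an edgeless graph, so tw(G) ≥ 1. Therefore the treewidth is 1.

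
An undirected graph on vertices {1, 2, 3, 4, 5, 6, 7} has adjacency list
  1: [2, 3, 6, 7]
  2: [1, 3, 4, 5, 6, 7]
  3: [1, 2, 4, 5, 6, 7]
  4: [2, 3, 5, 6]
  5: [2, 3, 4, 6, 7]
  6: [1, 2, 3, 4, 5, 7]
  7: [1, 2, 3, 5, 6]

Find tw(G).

4

A width-4 tree decomposition is:
Bags: B1 = {2, 3, 4, 5, 6}  B2 = {2, 3, 5, 6, 7}  B3 = {1, 2, 3, 6, 7}
Tree: B1–B2, B2–B3
Each bag holds 5 vertices, so the decomposition has width 4, which upper-bounds the treewidth. For the lower bound, the 5 vertices {1, 2, 3, 6, 7} are pairwise adjacent, and any tree decomposition puts a clique entirely inside one bag — forcing width ≥ 4. Hence tw(G) = 4 exactly.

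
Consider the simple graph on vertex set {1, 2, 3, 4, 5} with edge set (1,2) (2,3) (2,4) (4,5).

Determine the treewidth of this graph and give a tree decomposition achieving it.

The largest bag has 2 vertices, giving width 1; this decomposition certifies tw(G) ≤ 1. Any graph with an edge has treewidth ≥ 1, and G has the edge 5–4. Combining the bounds, tw(G) = 1.

Treewidth 1.
Bags: B1 = {4, 5}  B2 = {2, 4}  B3 = {1, 2}  B4 = {2, 3}
Tree: B1–B2, B2–B3, B2–B4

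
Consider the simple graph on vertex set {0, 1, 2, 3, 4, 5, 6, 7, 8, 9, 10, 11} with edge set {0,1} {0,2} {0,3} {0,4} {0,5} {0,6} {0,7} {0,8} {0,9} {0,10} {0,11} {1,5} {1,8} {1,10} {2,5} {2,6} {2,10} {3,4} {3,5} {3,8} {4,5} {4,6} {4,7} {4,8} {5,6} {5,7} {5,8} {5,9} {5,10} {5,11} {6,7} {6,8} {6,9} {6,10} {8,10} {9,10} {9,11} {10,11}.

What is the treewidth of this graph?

4

A width-4 tree decomposition is:
Bags: B1 = {0, 5, 6, 8, 10}  B2 = {0, 5, 6, 9, 10}  B3 = {0, 4, 5, 6, 8}  B4 = {0, 2, 5, 6, 10}  B5 = {0, 4, 5, 6, 7}  B6 = {0, 3, 4, 5, 8}  B7 = {0, 1, 5, 8, 10}  B8 = {0, 5, 9, 10, 11}
Tree: B1–B2, B1–B3, B1–B4, B3–B5, B3–B6, B1–B7, B2–B8
Each bag holds 5 vertices, so the decomposition has width 4, which upper-bounds the treewidth. Conversely, {0, 5, 9, 10, 11} is a clique of size 5, and the vertices of any clique must share a bag in every tree decomposition; so some bag has ≥ 5 vertices and tw(G) ≥ 4. Combining the bounds, tw(G) = 4.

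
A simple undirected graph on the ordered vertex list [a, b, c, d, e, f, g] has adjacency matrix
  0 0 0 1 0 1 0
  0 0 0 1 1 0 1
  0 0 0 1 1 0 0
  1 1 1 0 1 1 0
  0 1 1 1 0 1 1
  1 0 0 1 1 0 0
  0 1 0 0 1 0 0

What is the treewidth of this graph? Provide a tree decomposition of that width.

Treewidth 2.
One such decomposition:
Bags: B1 = {d, e, f}  B2 = {b, d, e}  B3 = {a, d, f}  B4 = {b, e, g}  B5 = {c, d, e}
Tree: B1–B2, B1–B3, B2–B4, B2–B5

Every bag has size at most 3, so the width is 3 − 1 = 2 and tw(G) ≤ 2. Conversely, {c, d, e} is a clique of size 3, and the vertices of any clique must share a bag in every tree decomposition; so some bag has ≥ 3 vertices and tw(G) ≥ 2. Therefore the treewidth is 2.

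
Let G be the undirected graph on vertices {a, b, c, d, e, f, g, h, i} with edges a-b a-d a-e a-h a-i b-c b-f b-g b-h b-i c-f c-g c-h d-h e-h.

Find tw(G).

A width-2 tree decomposition is:
Bags: B1 = {b, c, f}  B2 = {b, c, h}  B3 = {a, b, h}  B4 = {a, b, i}  B5 = {a, e, h}  B6 = {b, c, g}  B7 = {a, d, h}
Tree: B1–B2, B2–B3, B3–B4, B3–B5, B2–B6, B5–B7
Each bag holds 3 vertices, so the decomposition has width 2, which upper-bounds the treewidth. For the lower bound, the 3 vertices {a, d, h} are pairwise adjacent, and any tree decomposition puts a clique entirely inside one bag — forcing width ≥ 2. The upper and lower bounds meet at 2, so that is the treewidth.

2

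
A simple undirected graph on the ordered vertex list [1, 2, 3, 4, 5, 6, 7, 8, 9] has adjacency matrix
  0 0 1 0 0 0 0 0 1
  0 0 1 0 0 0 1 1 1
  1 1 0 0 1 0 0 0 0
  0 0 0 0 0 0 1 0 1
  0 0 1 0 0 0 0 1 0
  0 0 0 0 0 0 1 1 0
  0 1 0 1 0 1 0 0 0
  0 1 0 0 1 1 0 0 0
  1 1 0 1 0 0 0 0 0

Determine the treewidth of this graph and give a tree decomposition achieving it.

Treewidth 3.
One such decomposition:
Bags: B1 = {1, 3, 5, 9}  B2 = {2, 3, 5, 9}  B3 = {2, 5, 8, 9}  B4 = {2, 4, 8, 9}  B5 = {2, 4, 7, 8}  B6 = {4, 6, 7, 8}
Tree: B1–B2, B2–B3, B3–B4, B4–B5, B5–B6

Every bag has size at most 4, so the width is 4 − 1 = 3 and tw(G) ≤ 3. For the lower bound: the 4 vertex sets {1,3,5}, {9}, {2}, {4,6,7,8} are disjoint, each induces a connected subgraph, and every pair is joined by at least one edge of G. Contracting each set to a single vertex therefore yields K_{4} as a minor, and since treewidth is minor-monotone, tw(G) ≥ tw(K_{4}) = 3. Combining the bounds, tw(G) = 3.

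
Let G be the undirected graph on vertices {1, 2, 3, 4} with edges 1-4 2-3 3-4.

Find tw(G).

A width-1 tree decomposition is:
Bags: B1 = {3, 4}  B2 = {2, 3}  B3 = {1, 4}
Tree: B1–B2, B1–B3
The largest bag has 2 vertices, giving width 1; this decomposition certifies tw(G) ≤ 1. G has an edge, so its treewidth is at least 1. Combining the bounds, tw(G) = 1.

1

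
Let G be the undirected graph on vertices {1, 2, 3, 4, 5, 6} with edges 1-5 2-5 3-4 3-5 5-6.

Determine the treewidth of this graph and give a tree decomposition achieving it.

Treewidth 1.
One such decomposition:
Bags: B1 = {5, 6}  B2 = {3, 5}  B3 = {3, 4}  B4 = {2, 5}  B5 = {1, 5}
Tree: B1–B2, B2–B3, B2–B4, B1–B5

The largest bag has 2 vertices, giving width 1; this decomposition certifies tw(G) ≤ 1. Any graph with an edge has treewidth ≥ 1, and G has the edge 6–5. Hence tw(G) = 1 exactly.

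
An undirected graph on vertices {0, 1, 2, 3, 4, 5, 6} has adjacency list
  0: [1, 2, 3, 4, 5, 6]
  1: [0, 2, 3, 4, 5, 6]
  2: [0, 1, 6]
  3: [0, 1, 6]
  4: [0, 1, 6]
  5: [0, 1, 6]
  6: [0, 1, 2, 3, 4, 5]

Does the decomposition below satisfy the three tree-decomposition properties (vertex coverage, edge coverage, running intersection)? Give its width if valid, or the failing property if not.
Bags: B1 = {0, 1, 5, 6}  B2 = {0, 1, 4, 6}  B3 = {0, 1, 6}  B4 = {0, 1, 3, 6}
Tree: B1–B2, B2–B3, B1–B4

A tree decomposition must satisfy three properties: every vertex lies in some bag; for every edge, both endpoints lie together in some bag; and for every vertex, the bags containing it form a connected subtree. Here vertex 2 appears in no bag, so the decomposition is invalid.

No — vertex 2 appears in no bag.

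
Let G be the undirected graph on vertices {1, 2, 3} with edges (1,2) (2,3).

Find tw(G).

A width-1 tree decomposition is:
Bags: B1 = {2, 3}  B2 = {1, 2}
Tree: B1–B2
Each bag holds 2 vertices, so the decomposition has width 1, which upper-bounds the treewidth. G has an edge, so its treewidth is at least 1. The upper and lower bounds meet at 1, so that is the treewidth.

1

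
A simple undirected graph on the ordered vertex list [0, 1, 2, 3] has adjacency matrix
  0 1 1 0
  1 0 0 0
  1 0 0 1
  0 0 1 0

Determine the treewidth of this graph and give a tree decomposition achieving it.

Treewidth 1.
One such decomposition:
Bags: B1 = {2, 3}  B2 = {0, 2}  B3 = {0, 1}
Tree: B1–B2, B2–B3

Every bag has size at most 2, so the width is 2 − 1 = 1 and tw(G) ≤ 1. Since G has at least one edge (e.g. 3–2), it is not an edgeless graph, so tw(G) ≥ 1. Therefore the treewidth is 1.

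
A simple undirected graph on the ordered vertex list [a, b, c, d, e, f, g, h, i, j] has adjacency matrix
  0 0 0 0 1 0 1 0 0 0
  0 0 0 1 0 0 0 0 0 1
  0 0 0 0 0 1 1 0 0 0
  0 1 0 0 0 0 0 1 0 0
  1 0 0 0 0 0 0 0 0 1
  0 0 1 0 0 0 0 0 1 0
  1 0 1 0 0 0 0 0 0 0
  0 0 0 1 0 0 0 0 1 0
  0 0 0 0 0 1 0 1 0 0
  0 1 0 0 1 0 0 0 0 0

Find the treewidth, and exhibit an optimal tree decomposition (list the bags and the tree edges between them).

Treewidth 2.
Bags: B1 = {b, d, h}  B2 = {b, h, j}  B3 = {e, h, j}  B4 = {a, e, h}  B5 = {a, g, h}  B6 = {c, g, h}  B7 = {c, f, h}  B8 = {f, h, i}
Tree: B1–B2, B2–B3, B3–B4, B4–B5, B5–B6, B6–B7, B7–B8

Every bag has size at most 3, so the width is 3 − 1 = 2 and tw(G) ≤ 2. Since h–d–b–j–e–a–g–c–f–i–h is a cycle in G, G is not acyclic. Forests are exactly the graphs of treewidth ≤ 1, so tw(G) ≥ 2. The upper and lower bounds meet at 2, so that is the treewidth.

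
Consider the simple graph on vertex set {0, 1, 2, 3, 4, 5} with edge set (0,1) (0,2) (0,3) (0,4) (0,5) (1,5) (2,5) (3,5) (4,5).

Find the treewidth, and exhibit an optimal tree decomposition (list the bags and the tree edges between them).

The largest bag has 3 vertices, giving width 2; this decomposition certifies tw(G) ≤ 2. For the lower bound, the 3 vertices {0, 1, 5} are pairwise adjacent, and any tree decomposition puts a clique entirely inside one bag — forcing width ≥ 2. Hence tw(G) = 2 exactly.

Treewidth 2.
Bags: B1 = {0, 4, 5}  B2 = {0, 1, 5}  B3 = {0, 2, 5}  B4 = {0, 3, 5}
Tree: B1–B2, B2–B3, B1–B4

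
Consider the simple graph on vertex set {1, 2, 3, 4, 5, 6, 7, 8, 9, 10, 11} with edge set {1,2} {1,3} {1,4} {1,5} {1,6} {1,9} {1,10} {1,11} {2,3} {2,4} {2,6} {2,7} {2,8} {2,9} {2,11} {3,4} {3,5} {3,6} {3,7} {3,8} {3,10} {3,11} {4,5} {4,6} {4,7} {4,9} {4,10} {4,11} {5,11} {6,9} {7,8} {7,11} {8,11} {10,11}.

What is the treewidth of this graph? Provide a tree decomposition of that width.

Every bag has size at most 5, so the width is 5 − 1 = 4 and tw(G) ≤ 4. On the other hand G contains the 5-clique {1, 2, 4, 6, 9}. A clique must lie in a single bag of any decomposition, so no decomposition can have width below 4. Therefore the treewidth is 4.

Treewidth 4.
One optimal decomposition is:
Bags: B1 = {1, 2, 3, 4, 6}  B2 = {1, 2, 3, 4, 11}  B3 = {2, 3, 4, 7, 11}  B4 = {1, 3, 4, 10, 11}  B5 = {1, 2, 4, 6, 9}  B6 = {2, 3, 7, 8, 11}  B7 = {1, 3, 4, 5, 11}
Tree: B1–B2, B2–B3, B2–B4, B1–B5, B3–B6, B2–B7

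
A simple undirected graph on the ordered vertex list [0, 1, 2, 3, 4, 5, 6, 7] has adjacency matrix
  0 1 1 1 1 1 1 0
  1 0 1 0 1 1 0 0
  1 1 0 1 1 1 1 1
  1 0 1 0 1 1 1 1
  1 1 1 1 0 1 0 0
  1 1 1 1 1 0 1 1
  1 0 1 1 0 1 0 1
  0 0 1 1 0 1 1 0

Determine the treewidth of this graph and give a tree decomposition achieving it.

Every bag has size at most 5, so the width is 5 − 1 = 4 and tw(G) ≤ 4. On the other hand G contains the 5-clique {0, 1, 2, 4, 5}. A clique must lie in a single bag of any decomposition, so no decomposition can have width below 4. The upper and lower bounds meet at 4, so that is the treewidth.

Treewidth 4.
One optimal decomposition is:
Bags: B1 = {0, 2, 3, 4, 5}  B2 = {0, 2, 3, 5, 6}  B3 = {0, 1, 2, 4, 5}  B4 = {2, 3, 5, 6, 7}
Tree: B1–B2, B1–B3, B2–B4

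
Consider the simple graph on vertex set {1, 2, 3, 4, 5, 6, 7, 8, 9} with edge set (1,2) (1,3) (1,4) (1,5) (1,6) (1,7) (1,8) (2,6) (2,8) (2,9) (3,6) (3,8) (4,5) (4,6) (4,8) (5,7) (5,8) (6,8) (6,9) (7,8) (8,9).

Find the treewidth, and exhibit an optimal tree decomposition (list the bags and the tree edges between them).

The largest bag has 4 vertices, giving width 3; this decomposition certifies tw(G) ≤ 3. On the other hand G contains the 4-clique {1, 4, 5, 8}. A clique must lie in a single bag of any decomposition, so no decomposition can have width below 3. The upper and lower bounds meet at 3, so that is the treewidth.

Treewidth 3.
One such decomposition:
Bags: B1 = {1, 4, 5, 8}  B2 = {1, 4, 6, 8}  B3 = {1, 3, 6, 8}  B4 = {1, 5, 7, 8}  B5 = {1, 2, 6, 8}  B6 = {2, 6, 8, 9}
Tree: B1–B2, B2–B3, B1–B4, B3–B5, B5–B6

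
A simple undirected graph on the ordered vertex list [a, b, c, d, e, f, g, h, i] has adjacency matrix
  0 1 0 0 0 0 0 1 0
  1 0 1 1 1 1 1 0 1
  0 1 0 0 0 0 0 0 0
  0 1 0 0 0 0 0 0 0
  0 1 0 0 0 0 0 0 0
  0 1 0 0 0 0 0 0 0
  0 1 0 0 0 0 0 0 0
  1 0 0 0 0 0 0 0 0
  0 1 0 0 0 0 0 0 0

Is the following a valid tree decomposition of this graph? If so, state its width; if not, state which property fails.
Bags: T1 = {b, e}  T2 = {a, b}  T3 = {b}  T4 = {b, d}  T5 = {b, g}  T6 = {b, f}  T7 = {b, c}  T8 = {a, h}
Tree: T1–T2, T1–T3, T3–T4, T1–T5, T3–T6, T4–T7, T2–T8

No — vertex i appears in no bag.

A tree decomposition must satisfy three properties: every vertex lies in some bag; for every edge, both endpoints lie together in some bag; and for every vertex, the bags containing it form a connected subtree. Here vertex i appears in no bag, so the decomposition is invalid.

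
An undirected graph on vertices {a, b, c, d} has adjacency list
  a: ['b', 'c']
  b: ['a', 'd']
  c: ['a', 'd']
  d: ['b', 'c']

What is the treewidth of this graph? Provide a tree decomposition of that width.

Treewidth 2.
Bags: B1 = {a, b, d}  B2 = {a, c, d}
Tree: B1–B2

Every bag has size at most 3, so the width is 3 − 1 = 2 and tw(G) ≤ 2. The edges a–b–d–c–a form a cycle, so G is not a tree and its treewidth is at least 2. Hence tw(G) = 2 exactly.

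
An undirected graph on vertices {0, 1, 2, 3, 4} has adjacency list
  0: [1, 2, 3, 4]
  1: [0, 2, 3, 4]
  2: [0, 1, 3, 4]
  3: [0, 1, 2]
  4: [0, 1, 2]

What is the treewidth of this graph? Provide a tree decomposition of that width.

Treewidth 3.
One such decomposition:
Bags: B1 = {0, 1, 2, 4}  B2 = {0, 1, 2, 3}
Tree: B1–B2

Every bag has size at most 4, so the width is 4 − 1 = 3 and tw(G) ≤ 3. On the other hand G contains the 4-clique {0, 1, 2, 3}. A clique must lie in a single bag of any decomposition, so no decomposition can have width below 3. Therefore the treewidth is 3.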